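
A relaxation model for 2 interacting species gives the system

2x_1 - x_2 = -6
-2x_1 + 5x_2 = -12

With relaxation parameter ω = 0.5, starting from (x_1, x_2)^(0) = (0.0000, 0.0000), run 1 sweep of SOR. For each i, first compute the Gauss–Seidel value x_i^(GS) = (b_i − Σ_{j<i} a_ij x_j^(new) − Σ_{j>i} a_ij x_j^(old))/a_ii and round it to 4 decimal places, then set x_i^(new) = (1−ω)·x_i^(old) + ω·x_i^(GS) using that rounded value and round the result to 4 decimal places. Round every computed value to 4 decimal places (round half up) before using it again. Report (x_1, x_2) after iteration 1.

Iteration 1:
  x_1: GS value = (-6 - (-1)·0.0000) / (2) = -3.0000;  x_1 ← (1−ω)·0.0000 + ω·-3.0000 = -1.5000
  x_2: GS value = (-12 - (-2)·-1.5000) / (5) = -3.0000;  x_2 ← (1−ω)·0.0000 + ω·-3.0000 = -1.5000

(-1.5000, -1.5000)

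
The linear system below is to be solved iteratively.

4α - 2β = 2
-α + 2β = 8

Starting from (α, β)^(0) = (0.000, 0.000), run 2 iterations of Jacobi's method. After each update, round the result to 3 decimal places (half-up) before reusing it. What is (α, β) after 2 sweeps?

(2.500, 4.250)

Iteration 1:
  α = (2 - (-2)·0.000) / (4) = 0.500
  β = (8 - (-1)·0.000) / (2) = 4.000
Iteration 2:
  α = (2 - (-2)·4.000) / (4) = 2.500
  β = (8 - (-1)·0.500) / (2) = 4.250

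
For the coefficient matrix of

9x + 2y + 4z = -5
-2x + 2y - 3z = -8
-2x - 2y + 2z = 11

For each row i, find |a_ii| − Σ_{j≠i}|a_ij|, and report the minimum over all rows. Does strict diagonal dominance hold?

row 1: |9| − (2+4) = 3
row 2: |2| − (2+3) = -3
row 3: |2| − (2+2) = -2
minimum over rows = -3 → not strictly diagonally dominant

-3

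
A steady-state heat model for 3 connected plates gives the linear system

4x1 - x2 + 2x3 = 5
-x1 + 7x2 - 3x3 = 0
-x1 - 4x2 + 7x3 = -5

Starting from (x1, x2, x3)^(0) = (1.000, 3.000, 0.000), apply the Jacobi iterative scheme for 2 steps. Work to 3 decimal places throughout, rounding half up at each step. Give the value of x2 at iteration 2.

Iteration 1:
  x1 = (5 - (-1)·3.000 - (2)·0.000) / (4) = 2.000
  x2 = (0 - (-1)·1.000 - (-3)·0.000) / (7) = 0.143
  x3 = (-5 - (-1)·1.000 - (-4)·3.000) / (7) = 1.143
Iteration 2:
  x1 = (5 - (-1)·0.143 - (2)·1.143) / (4) = 0.714
  x2 = (0 - (-1)·2.000 - (-3)·1.143) / (7) = 0.776
  x3 = (-5 - (-1)·2.000 - (-4)·0.143) / (7) = -0.347

0.776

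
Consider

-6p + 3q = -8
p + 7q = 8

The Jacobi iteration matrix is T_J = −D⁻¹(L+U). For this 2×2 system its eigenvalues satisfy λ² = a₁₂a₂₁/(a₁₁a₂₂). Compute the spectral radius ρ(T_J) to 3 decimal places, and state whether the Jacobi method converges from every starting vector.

0.267

a₁₂a₂₁/(a₁₁a₂₂) = (3)·(1) / ((-6)·(7)) = -0.071429
ρ = √|-0.071429| = √0.071429 = 0.267
ρ < 1, so Jacobi converges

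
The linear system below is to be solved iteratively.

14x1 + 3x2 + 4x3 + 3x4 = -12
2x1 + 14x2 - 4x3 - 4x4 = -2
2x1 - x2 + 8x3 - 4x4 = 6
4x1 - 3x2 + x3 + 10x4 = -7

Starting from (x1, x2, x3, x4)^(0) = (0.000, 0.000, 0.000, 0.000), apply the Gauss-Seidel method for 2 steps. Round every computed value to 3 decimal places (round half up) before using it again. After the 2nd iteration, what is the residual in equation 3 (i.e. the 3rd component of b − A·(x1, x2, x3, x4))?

Iteration 1:
  x1 = (-12 - (3)·0.000 - (4)·0.000 - (3)·0.000) / (14) = -0.857
  x2 = (-2 - (2)·-0.857 - (-4)·0.000 - (-4)·0.000) / (14) = -0.020
  x3 = (6 - (2)·-0.857 - (-1)·-0.020 - (-4)·0.000) / (8) = 0.962
  x4 = (-7 - (4)·-0.857 - (-3)·-0.020 - (1)·0.962) / (10) = -0.459
Iteration 2:
  x1 = (-12 - (3)·-0.020 - (4)·0.962 - (3)·-0.459) / (14) = -1.029
  x2 = (-2 - (2)·-1.029 - (-4)·0.962 - (-4)·-0.459) / (14) = 0.148
  x3 = (6 - (2)·-1.029 - (-1)·0.148 - (-4)·-0.459) / (8) = 0.796
  x4 = (-7 - (4)·-1.029 - (-3)·0.148 - (1)·0.796) / (10) = -0.324
Residual b − A·x = (-0.250, -0.126, 0.542, 0.004)

0.542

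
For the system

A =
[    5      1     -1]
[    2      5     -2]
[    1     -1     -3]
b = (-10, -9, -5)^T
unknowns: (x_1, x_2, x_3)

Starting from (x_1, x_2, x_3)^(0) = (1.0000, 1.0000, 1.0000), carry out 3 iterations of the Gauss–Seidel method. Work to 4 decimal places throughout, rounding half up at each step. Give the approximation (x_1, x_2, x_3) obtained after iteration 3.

(-1.5989, -0.6239, 1.3417)

Iteration 1:
  x_1 = (-10 - (1)·1.0000 - (-1)·1.0000) / (5) = -2.0000
  x_2 = (-9 - (2)·-2.0000 - (-2)·1.0000) / (5) = -0.6000
  x_3 = (-5 - (1)·-2.0000 - (-1)·-0.6000) / (-3) = 1.2000
Iteration 2:
  x_1 = (-10 - (1)·-0.6000 - (-1)·1.2000) / (5) = -1.6400
  x_2 = (-9 - (2)·-1.6400 - (-2)·1.2000) / (5) = -0.6640
  x_3 = (-5 - (1)·-1.6400 - (-1)·-0.6640) / (-3) = 1.3413
Iteration 3:
  x_1 = (-10 - (1)·-0.6640 - (-1)·1.3413) / (5) = -1.5989
  x_2 = (-9 - (2)·-1.5989 - (-2)·1.3413) / (5) = -0.6239
  x_3 = (-5 - (1)·-1.5989 - (-1)·-0.6239) / (-3) = 1.3417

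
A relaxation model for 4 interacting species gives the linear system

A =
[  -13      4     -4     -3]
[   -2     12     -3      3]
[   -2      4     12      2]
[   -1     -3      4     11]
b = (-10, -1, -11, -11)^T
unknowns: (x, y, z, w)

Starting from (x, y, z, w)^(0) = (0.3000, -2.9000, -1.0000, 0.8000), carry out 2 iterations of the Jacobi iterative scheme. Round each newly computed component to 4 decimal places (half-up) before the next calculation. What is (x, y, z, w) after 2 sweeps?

Iteration 1:
  x = (-10 - (4)·-2.9000 - (-4)·-1.0000 - (-3)·0.8000) / (-13) = 0.0000
  y = (-1 - (-2)·0.3000 - (-3)·-1.0000 - (3)·0.8000) / (12) = -0.4833
  z = (-11 - (-2)·0.3000 - (4)·-2.9000 - (2)·0.8000) / (12) = -0.0333
  w = (-11 - (-1)·0.3000 - (-3)·-2.9000 - (4)·-1.0000) / (11) = -1.4000
Iteration 2:
  x = (-10 - (4)·-0.4833 - (-4)·-0.0333 - (-3)·-1.4000) / (-13) = 0.9538
  y = (-1 - (-2)·0.0000 - (-3)·-0.0333 - (3)·-1.4000) / (12) = 0.2583
  z = (-11 - (-2)·0.0000 - (4)·-0.4833 - (2)·-1.4000) / (12) = -0.5222
  w = (-11 - (-1)·0.0000 - (-3)·-0.4833 - (4)·-0.0333) / (11) = -1.1197

(0.9538, 0.2583, -0.5222, -1.1197)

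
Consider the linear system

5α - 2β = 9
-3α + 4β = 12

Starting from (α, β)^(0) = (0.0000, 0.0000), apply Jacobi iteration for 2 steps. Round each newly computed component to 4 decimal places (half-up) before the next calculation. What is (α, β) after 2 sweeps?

(3.0000, 4.3500)

Iteration 1:
  α = (9 - (-2)·0.0000) / (5) = 1.8000
  β = (12 - (-3)·0.0000) / (4) = 3.0000
Iteration 2:
  α = (9 - (-2)·3.0000) / (5) = 3.0000
  β = (12 - (-3)·1.8000) / (4) = 4.3500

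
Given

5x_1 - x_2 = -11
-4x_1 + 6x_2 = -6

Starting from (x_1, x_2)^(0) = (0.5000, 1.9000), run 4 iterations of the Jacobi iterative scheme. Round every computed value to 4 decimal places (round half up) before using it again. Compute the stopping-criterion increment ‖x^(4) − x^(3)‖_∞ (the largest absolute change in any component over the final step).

Iteration 1:
  x_1 = (-11 - (-1)·1.9000) / (5) = -1.8200
  x_2 = (-6 - (-4)·0.5000) / (6) = -0.6667
Iteration 2:
  x_1 = (-11 - (-1)·-0.6667) / (5) = -2.3333
  x_2 = (-6 - (-4)·-1.8200) / (6) = -2.2133
Iteration 3:
  x_1 = (-11 - (-1)·-2.2133) / (5) = -2.6427
  x_2 = (-6 - (-4)·-2.3333) / (6) = -2.5555
Iteration 4:
  x_1 = (-11 - (-1)·-2.5555) / (5) = -2.7111
  x_2 = (-6 - (-4)·-2.6427) / (6) = -2.7618
Change: (-0.0684, -0.2063) → max |·| = 0.2063

0.2063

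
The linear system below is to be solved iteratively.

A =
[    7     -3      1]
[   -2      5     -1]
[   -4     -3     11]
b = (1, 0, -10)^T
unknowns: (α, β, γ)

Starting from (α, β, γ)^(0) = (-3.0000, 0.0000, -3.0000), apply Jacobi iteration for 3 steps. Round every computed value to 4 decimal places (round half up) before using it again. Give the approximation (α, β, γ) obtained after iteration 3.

Iteration 1:
  α = (1 - (-3)·0.0000 - (1)·-3.0000) / (7) = 0.5714
  β = (0 - (-2)·-3.0000 - (-1)·-3.0000) / (5) = -1.8000
  γ = (-10 - (-4)·-3.0000 - (-3)·0.0000) / (11) = -2.0000
Iteration 2:
  α = (1 - (-3)·-1.8000 - (1)·-2.0000) / (7) = -0.3429
  β = (0 - (-2)·0.5714 - (-1)·-2.0000) / (5) = -0.1714
  γ = (-10 - (-4)·0.5714 - (-3)·-1.8000) / (11) = -1.1922
Iteration 3:
  α = (1 - (-3)·-0.1714 - (1)·-1.1922) / (7) = 0.2397
  β = (0 - (-2)·-0.3429 - (-1)·-1.1922) / (5) = -0.3756
  γ = (-10 - (-4)·-0.3429 - (-3)·-0.1714) / (11) = -1.0805

(0.2397, -0.3756, -1.0805)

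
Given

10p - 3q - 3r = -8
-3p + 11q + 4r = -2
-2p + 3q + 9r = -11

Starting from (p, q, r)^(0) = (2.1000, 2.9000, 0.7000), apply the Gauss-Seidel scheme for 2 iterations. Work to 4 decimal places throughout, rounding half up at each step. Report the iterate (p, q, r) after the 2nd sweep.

(-1.2200, -0.1364, -1.4479)

Iteration 1:
  p = (-8 - (-3)·2.9000 - (-3)·0.7000) / (10) = 0.2800
  q = (-2 - (-3)·0.2800 - (4)·0.7000) / (11) = -0.3600
  r = (-11 - (-2)·0.2800 - (3)·-0.3600) / (9) = -1.0400
Iteration 2:
  p = (-8 - (-3)·-0.3600 - (-3)·-1.0400) / (10) = -1.2200
  q = (-2 - (-3)·-1.2200 - (4)·-1.0400) / (11) = -0.1364
  r = (-11 - (-2)·-1.2200 - (3)·-0.1364) / (9) = -1.4479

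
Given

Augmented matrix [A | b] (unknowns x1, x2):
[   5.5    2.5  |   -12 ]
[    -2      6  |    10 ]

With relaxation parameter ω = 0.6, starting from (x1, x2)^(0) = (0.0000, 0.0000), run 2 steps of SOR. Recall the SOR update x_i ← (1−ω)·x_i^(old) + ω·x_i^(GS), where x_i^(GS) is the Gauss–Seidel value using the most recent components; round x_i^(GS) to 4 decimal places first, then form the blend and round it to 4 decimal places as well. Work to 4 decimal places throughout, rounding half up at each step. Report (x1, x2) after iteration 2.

(-2.0341, 0.8884)

Iteration 1:
  x1: GS value = (-12 - (2.5)·0.0000) / (5.5) = -2.1818;  x1 ← (1−ω)·0.0000 + ω·-2.1818 = -1.3091
  x2: GS value = (10 - (-2)·-1.3091) / (6) = 1.2303;  x2 ← (1−ω)·0.0000 + ω·1.2303 = 0.7382
Iteration 2:
  x1: GS value = (-12 - (2.5)·0.7382) / (5.5) = -2.5174;  x1 ← (1−ω)·-1.3091 + ω·-2.5174 = -2.0341
  x2: GS value = (10 - (-2)·-2.0341) / (6) = 0.9886;  x2 ← (1−ω)·0.7382 + ω·0.9886 = 0.8884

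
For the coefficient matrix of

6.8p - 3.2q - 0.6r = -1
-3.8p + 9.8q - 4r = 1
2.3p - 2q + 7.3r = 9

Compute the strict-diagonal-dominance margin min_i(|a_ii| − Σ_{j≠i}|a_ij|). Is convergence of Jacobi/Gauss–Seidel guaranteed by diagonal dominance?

2

row 1: |6.8| − (3.2+0.6) = 3
row 2: |9.8| − (3.8+4) = 2
row 3: |7.3| − (2.3+2) = 3
minimum over rows = 2 → strictly diagonally dominant (convergence guaranteed)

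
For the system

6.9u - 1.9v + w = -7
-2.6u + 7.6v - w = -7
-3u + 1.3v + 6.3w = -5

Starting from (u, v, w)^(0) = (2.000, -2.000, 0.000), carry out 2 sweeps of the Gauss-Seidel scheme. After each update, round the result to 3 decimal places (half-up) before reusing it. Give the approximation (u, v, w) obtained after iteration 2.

(-1.236, -1.507, -1.071)

Iteration 1:
  u = (-7 - (-1.9)·-2.000 - (1)·0.000) / (6.9) = -1.565
  v = (-7 - (-2.6)·-1.565 - (-1)·0.000) / (7.6) = -1.456
  w = (-5 - (-3)·-1.565 - (1.3)·-1.456) / (6.3) = -1.238
Iteration 2:
  u = (-7 - (-1.9)·-1.456 - (1)·-1.238) / (6.9) = -1.236
  v = (-7 - (-2.6)·-1.236 - (-1)·-1.238) / (7.6) = -1.507
  w = (-5 - (-3)·-1.236 - (1.3)·-1.507) / (6.3) = -1.071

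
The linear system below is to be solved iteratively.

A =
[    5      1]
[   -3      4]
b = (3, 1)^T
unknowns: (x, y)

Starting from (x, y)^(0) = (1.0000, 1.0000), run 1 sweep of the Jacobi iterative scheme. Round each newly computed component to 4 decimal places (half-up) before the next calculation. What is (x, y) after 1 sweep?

(0.4000, 1.0000)

Iteration 1:
  x = (3 - (1)·1.0000) / (5) = 0.4000
  y = (1 - (-3)·1.0000) / (4) = 1.0000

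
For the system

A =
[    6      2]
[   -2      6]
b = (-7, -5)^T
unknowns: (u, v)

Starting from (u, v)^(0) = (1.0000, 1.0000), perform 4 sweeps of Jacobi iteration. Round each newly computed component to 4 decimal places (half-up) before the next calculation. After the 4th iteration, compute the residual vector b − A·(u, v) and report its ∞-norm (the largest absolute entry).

0.1850

Iteration 1:
  u = (-7 - (2)·1.0000) / (6) = -1.5000
  v = (-5 - (-2)·1.0000) / (6) = -0.5000
Iteration 2:
  u = (-7 - (2)·-0.5000) / (6) = -1.0000
  v = (-5 - (-2)·-1.5000) / (6) = -1.3333
Iteration 3:
  u = (-7 - (2)·-1.3333) / (6) = -0.7222
  v = (-5 - (-2)·-1.0000) / (6) = -1.1667
Iteration 4:
  u = (-7 - (2)·-1.1667) / (6) = -0.7778
  v = (-5 - (-2)·-0.7222) / (6) = -1.0741
Residual b − A·x = (-0.1850, -0.1110); ∞-norm = 0.1850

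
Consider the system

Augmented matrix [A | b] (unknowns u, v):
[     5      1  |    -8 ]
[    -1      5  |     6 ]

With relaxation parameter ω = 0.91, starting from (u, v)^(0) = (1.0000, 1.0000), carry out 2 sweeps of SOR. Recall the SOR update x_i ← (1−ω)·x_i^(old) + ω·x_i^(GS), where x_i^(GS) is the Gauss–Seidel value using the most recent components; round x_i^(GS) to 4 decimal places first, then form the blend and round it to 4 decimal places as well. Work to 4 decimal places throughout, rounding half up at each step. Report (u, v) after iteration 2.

Iteration 1:
  u: GS value = (-8 - (1)·1.0000) / (5) = -1.8000;  u ← (1−ω)·1.0000 + ω·-1.8000 = -1.5480
  v: GS value = (6 - (-1)·-1.5480) / (5) = 0.8904;  v ← (1−ω)·1.0000 + ω·0.8904 = 0.9003
Iteration 2:
  u: GS value = (-8 - (1)·0.9003) / (5) = -1.7801;  u ← (1−ω)·-1.5480 + ω·-1.7801 = -1.7592
  v: GS value = (6 - (-1)·-1.7592) / (5) = 0.8482;  v ← (1−ω)·0.9003 + ω·0.8482 = 0.8529

(-1.7592, 0.8529)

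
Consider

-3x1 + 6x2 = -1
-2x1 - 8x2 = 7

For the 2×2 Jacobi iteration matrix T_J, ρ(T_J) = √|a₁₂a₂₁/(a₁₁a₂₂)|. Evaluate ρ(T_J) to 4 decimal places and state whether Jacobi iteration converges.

0.7071

a₁₂a₂₁/(a₁₁a₂₂) = (6)·(-2) / ((-3)·(-8)) = -0.500000
ρ = √|-0.500000| = √0.500000 = 0.7071
ρ < 1, so Jacobi converges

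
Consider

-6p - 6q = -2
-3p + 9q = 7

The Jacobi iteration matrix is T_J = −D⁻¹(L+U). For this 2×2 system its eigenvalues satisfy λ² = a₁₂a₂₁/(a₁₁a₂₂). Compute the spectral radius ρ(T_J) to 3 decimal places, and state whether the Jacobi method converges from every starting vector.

0.577

a₁₂a₂₁/(a₁₁a₂₂) = (-6)·(-3) / ((-6)·(9)) = -0.333333
ρ = √|-0.333333| = √0.333333 = 0.577
ρ < 1, so Jacobi converges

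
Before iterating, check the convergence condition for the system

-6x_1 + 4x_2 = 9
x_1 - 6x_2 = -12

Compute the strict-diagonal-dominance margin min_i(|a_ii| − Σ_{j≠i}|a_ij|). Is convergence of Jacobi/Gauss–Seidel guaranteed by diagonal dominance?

row 1: |-6| − (4) = 2
row 2: |-6| − (1) = 5
minimum over rows = 2 → strictly diagonally dominant (convergence guaranteed)

2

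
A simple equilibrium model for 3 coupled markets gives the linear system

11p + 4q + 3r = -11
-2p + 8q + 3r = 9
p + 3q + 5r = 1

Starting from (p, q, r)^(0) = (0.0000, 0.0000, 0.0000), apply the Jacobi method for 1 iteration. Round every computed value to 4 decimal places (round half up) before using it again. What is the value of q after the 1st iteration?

Iteration 1:
  p = (-11 - (4)·0.0000 - (3)·0.0000) / (11) = -1.0000
  q = (9 - (-2)·0.0000 - (3)·0.0000) / (8) = 1.1250
  r = (1 - (1)·0.0000 - (3)·0.0000) / (5) = 0.2000

1.1250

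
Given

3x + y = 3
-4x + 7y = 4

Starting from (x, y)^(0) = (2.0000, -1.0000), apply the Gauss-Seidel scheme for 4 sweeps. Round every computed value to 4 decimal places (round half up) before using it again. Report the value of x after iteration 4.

Iteration 1:
  x = (3 - (1)·-1.0000) / (3) = 1.3333
  y = (4 - (-4)·1.3333) / (7) = 1.3333
Iteration 2:
  x = (3 - (1)·1.3333) / (3) = 0.5556
  y = (4 - (-4)·0.5556) / (7) = 0.8889
Iteration 3:
  x = (3 - (1)·0.8889) / (3) = 0.7037
  y = (4 - (-4)·0.7037) / (7) = 0.9735
Iteration 4:
  x = (3 - (1)·0.9735) / (3) = 0.6755
  y = (4 - (-4)·0.6755) / (7) = 0.9574

0.6755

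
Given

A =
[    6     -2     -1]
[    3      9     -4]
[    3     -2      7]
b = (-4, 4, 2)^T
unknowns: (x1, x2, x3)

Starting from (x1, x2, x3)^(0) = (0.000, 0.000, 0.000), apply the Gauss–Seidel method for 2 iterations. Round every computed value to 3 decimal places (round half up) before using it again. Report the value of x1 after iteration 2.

Iteration 1:
  x1 = (-4 - (-2)·0.000 - (-1)·0.000) / (6) = -0.667
  x2 = (4 - (3)·-0.667 - (-4)·0.000) / (9) = 0.667
  x3 = (2 - (3)·-0.667 - (-2)·0.667) / (7) = 0.762
Iteration 2:
  x1 = (-4 - (-2)·0.667 - (-1)·0.762) / (6) = -0.317
  x2 = (4 - (3)·-0.317 - (-4)·0.762) / (9) = 0.889
  x3 = (2 - (3)·-0.317 - (-2)·0.889) / (7) = 0.676

-0.317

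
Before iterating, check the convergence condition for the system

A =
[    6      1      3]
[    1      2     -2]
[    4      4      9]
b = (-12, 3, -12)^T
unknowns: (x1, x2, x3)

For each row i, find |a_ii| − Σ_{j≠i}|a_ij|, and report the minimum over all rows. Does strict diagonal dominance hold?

row 1: |6| − (1+3) = 2
row 2: |2| − (1+2) = -1
row 3: |9| − (4+4) = 1
minimum over rows = -1 → not strictly diagonally dominant

-1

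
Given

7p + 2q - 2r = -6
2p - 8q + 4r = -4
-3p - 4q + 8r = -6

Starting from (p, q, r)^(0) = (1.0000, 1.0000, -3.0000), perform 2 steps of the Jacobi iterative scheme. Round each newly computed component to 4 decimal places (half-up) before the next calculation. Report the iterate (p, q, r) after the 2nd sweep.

Iteration 1:
  p = (-6 - (2)·1.0000 - (-2)·-3.0000) / (7) = -2.0000
  q = (-4 - (2)·1.0000 - (4)·-3.0000) / (-8) = -0.7500
  r = (-6 - (-3)·1.0000 - (-4)·1.0000) / (8) = 0.1250
Iteration 2:
  p = (-6 - (2)·-0.7500 - (-2)·0.1250) / (7) = -0.6071
  q = (-4 - (2)·-2.0000 - (4)·0.1250) / (-8) = 0.0625
  r = (-6 - (-3)·-2.0000 - (-4)·-0.7500) / (8) = -1.8750

(-0.6071, 0.0625, -1.8750)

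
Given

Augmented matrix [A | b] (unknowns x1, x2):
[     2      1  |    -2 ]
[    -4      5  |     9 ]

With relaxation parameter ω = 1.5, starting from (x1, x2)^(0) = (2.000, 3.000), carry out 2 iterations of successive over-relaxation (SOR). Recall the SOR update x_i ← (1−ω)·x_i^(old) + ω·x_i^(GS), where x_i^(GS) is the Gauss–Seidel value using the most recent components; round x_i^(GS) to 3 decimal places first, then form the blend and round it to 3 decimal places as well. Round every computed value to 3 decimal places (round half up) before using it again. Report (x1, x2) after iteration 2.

Iteration 1:
  x1: GS value = (-2 - (1)·3.000) / (2) = -2.500;  x1 ← (1−ω)·2.000 + ω·-2.500 = -4.750
  x2: GS value = (9 - (-4)·-4.750) / (5) = -2.000;  x2 ← (1−ω)·3.000 + ω·-2.000 = -4.500
Iteration 2:
  x1: GS value = (-2 - (1)·-4.500) / (2) = 1.250;  x1 ← (1−ω)·-4.750 + ω·1.250 = 4.250
  x2: GS value = (9 - (-4)·4.250) / (5) = 5.200;  x2 ← (1−ω)·-4.500 + ω·5.200 = 10.050

(4.250, 10.050)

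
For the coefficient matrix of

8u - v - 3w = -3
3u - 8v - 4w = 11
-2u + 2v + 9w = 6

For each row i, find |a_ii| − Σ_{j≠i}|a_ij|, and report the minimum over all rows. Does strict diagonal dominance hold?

1

row 1: |8| − (1+3) = 4
row 2: |-8| − (3+4) = 1
row 3: |9| − (2+2) = 5
minimum over rows = 1 → strictly diagonally dominant (convergence guaranteed)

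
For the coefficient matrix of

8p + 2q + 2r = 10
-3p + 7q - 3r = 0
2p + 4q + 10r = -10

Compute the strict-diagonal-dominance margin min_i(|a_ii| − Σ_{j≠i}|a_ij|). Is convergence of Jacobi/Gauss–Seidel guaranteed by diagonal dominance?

row 1: |8| − (2+2) = 4
row 2: |7| − (3+3) = 1
row 3: |10| − (2+4) = 4
minimum over rows = 1 → strictly diagonally dominant (convergence guaranteed)

1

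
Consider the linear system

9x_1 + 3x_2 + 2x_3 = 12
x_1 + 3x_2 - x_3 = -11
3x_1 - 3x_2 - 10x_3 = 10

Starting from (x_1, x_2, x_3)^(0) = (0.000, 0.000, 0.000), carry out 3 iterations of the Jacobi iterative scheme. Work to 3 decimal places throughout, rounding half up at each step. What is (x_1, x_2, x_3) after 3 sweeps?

Iteration 1:
  x_1 = (12 - (3)·0.000 - (2)·0.000) / (9) = 1.333
  x_2 = (-11 - (1)·0.000 - (-1)·0.000) / (3) = -3.667
  x_3 = (10 - (3)·0.000 - (-3)·0.000) / (-10) = -1.000
Iteration 2:
  x_1 = (12 - (3)·-3.667 - (2)·-1.000) / (9) = 2.778
  x_2 = (-11 - (1)·1.333 - (-1)·-1.000) / (3) = -4.444
  x_3 = (10 - (3)·1.333 - (-3)·-3.667) / (-10) = 0.500
Iteration 3:
  x_1 = (12 - (3)·-4.444 - (2)·0.500) / (9) = 2.704
  x_2 = (-11 - (1)·2.778 - (-1)·0.500) / (3) = -4.426
  x_3 = (10 - (3)·2.778 - (-3)·-4.444) / (-10) = 1.167

(2.704, -4.426, 1.167)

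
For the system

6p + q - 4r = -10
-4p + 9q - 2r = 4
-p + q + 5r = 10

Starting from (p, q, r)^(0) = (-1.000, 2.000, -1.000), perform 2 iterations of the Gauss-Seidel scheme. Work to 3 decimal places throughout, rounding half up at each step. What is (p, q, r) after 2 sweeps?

(-0.400, 0.635, 1.793)

Iteration 1:
  p = (-10 - (1)·2.000 - (-4)·-1.000) / (6) = -2.667
  q = (4 - (-4)·-2.667 - (-2)·-1.000) / (9) = -0.963
  r = (10 - (-1)·-2.667 - (1)·-0.963) / (5) = 1.659
Iteration 2:
  p = (-10 - (1)·-0.963 - (-4)·1.659) / (6) = -0.400
  q = (4 - (-4)·-0.400 - (-2)·1.659) / (9) = 0.635
  r = (10 - (-1)·-0.400 - (1)·0.635) / (5) = 1.793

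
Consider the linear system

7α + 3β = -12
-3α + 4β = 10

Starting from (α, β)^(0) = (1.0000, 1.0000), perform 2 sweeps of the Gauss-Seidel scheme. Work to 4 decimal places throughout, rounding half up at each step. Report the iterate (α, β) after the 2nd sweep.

Iteration 1:
  α = (-12 - (3)·1.0000) / (7) = -2.1429
  β = (10 - (-3)·-2.1429) / (4) = 0.8928
Iteration 2:
  α = (-12 - (3)·0.8928) / (7) = -2.0969
  β = (10 - (-3)·-2.0969) / (4) = 0.9273

(-2.0969, 0.9273)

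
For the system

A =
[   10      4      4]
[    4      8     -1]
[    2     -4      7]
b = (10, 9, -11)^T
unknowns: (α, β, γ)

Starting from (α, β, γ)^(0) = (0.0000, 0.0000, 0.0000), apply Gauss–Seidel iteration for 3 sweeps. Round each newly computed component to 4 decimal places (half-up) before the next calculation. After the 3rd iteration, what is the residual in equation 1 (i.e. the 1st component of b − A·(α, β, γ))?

1.3896

Iteration 1:
  α = (10 - (4)·0.0000 - (4)·0.0000) / (10) = 1.0000
  β = (9 - (4)·1.0000 - (-1)·0.0000) / (8) = 0.6250
  γ = (-11 - (2)·1.0000 - (-4)·0.6250) / (7) = -1.5000
Iteration 2:
  α = (10 - (4)·0.6250 - (4)·-1.5000) / (10) = 1.3500
  β = (9 - (4)·1.3500 - (-1)·-1.5000) / (8) = 0.2625
  γ = (-11 - (2)·1.3500 - (-4)·0.2625) / (7) = -1.8071
Iteration 3:
  α = (10 - (4)·0.2625 - (4)·-1.8071) / (10) = 1.6178
  β = (9 - (4)·1.6178 - (-1)·-1.8071) / (8) = 0.0902
  γ = (-11 - (2)·1.6178 - (-4)·0.0902) / (7) = -1.9821
Residual b − A·x = (1.3896, -0.1749, -0.0001)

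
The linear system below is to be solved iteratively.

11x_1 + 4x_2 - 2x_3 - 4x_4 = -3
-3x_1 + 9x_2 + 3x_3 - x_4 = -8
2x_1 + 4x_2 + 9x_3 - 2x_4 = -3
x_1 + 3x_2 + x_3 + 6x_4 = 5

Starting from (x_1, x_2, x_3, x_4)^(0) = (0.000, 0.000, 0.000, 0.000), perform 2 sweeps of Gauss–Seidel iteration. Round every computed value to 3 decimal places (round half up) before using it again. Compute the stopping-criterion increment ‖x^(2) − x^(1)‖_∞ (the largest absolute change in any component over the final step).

Iteration 1:
  x_1 = (-3 - (4)·0.000 - (-2)·0.000 - (-4)·0.000) / (11) = -0.273
  x_2 = (-8 - (-3)·-0.273 - (3)·0.000 - (-1)·0.000) / (9) = -0.980
  x_3 = (-3 - (2)·-0.273 - (4)·-0.980 - (-2)·0.000) / (9) = 0.163
  x_4 = (5 - (1)·-0.273 - (3)·-0.980 - (1)·0.163) / (6) = 1.342
Iteration 2:
  x_1 = (-3 - (4)·-0.980 - (-2)·0.163 - (-4)·1.342) / (11) = 0.601
  x_2 = (-8 - (-3)·0.601 - (3)·0.163 - (-1)·1.342) / (9) = -0.594
  x_3 = (-3 - (2)·0.601 - (4)·-0.594 - (-2)·1.342) / (9) = 0.095
  x_4 = (5 - (1)·0.601 - (3)·-0.594 - (1)·0.095) / (6) = 1.014
Change: (0.874, 0.386, -0.068, -0.328) → max |·| = 0.874

0.874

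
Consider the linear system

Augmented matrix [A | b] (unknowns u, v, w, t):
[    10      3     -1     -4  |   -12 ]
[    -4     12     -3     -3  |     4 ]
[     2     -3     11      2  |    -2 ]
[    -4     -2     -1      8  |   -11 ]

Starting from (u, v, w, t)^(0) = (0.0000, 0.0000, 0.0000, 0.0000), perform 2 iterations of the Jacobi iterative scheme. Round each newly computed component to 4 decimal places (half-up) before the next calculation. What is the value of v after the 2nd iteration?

Iteration 1:
  u = (-12 - (3)·0.0000 - (-1)·0.0000 - (-4)·0.0000) / (10) = -1.2000
  v = (4 - (-4)·0.0000 - (-3)·0.0000 - (-3)·0.0000) / (12) = 0.3333
  w = (-2 - (2)·0.0000 - (-3)·0.0000 - (2)·0.0000) / (11) = -0.1818
  t = (-11 - (-4)·0.0000 - (-2)·0.0000 - (-1)·0.0000) / (8) = -1.3750
Iteration 2:
  u = (-12 - (3)·0.3333 - (-1)·-0.1818 - (-4)·-1.3750) / (10) = -1.8682
  v = (4 - (-4)·-1.2000 - (-3)·-0.1818 - (-3)·-1.3750) / (12) = -0.4559
  w = (-2 - (2)·-1.2000 - (-3)·0.3333 - (2)·-1.3750) / (11) = 0.3773
  t = (-11 - (-4)·-1.2000 - (-2)·0.3333 - (-1)·-0.1818) / (8) = -1.9144

-0.4559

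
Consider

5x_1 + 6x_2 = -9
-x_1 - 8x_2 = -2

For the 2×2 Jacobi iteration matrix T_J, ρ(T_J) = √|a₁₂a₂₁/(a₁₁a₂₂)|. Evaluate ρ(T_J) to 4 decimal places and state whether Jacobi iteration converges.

a₁₂a₂₁/(a₁₁a₂₂) = (6)·(-1) / ((5)·(-8)) = 0.150000
ρ = √|0.150000| = √0.150000 = 0.3873
ρ < 1, so Jacobi converges

0.3873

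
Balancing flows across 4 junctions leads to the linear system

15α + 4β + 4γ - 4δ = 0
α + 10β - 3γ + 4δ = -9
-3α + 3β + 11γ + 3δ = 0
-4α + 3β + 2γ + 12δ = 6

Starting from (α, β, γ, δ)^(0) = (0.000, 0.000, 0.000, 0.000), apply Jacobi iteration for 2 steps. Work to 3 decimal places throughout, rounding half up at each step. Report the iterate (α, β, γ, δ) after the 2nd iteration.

(0.373, -1.100, 0.109, 0.725)

Iteration 1:
  α = (0 - (4)·0.000 - (4)·0.000 - (-4)·0.000) / (15) = 0.000
  β = (-9 - (1)·0.000 - (-3)·0.000 - (4)·0.000) / (10) = -0.900
  γ = (0 - (-3)·0.000 - (3)·0.000 - (3)·0.000) / (11) = 0.000
  δ = (6 - (-4)·0.000 - (3)·0.000 - (2)·0.000) / (12) = 0.500
Iteration 2:
  α = (0 - (4)·-0.900 - (4)·0.000 - (-4)·0.500) / (15) = 0.373
  β = (-9 - (1)·0.000 - (-3)·0.000 - (4)·0.500) / (10) = -1.100
  γ = (0 - (-3)·0.000 - (3)·-0.900 - (3)·0.500) / (11) = 0.109
  δ = (6 - (-4)·0.000 - (3)·-0.900 - (2)·0.000) / (12) = 0.725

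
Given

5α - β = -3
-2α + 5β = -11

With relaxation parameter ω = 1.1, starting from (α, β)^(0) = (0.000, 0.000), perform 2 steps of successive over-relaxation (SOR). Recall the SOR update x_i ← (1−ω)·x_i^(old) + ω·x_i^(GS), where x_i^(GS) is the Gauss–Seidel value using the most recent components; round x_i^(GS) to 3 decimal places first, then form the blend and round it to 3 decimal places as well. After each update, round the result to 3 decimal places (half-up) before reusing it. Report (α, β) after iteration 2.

(-1.190, -2.673)

Iteration 1:
  α: GS value = (-3 - (-1)·0.000) / (5) = -0.600;  α ← (1−ω)·0.000 + ω·-0.600 = -0.660
  β: GS value = (-11 - (-2)·-0.660) / (5) = -2.464;  β ← (1−ω)·0.000 + ω·-2.464 = -2.710
Iteration 2:
  α: GS value = (-3 - (-1)·-2.710) / (5) = -1.142;  α ← (1−ω)·-0.660 + ω·-1.142 = -1.190
  β: GS value = (-11 - (-2)·-1.190) / (5) = -2.676;  β ← (1−ω)·-2.710 + ω·-2.676 = -2.673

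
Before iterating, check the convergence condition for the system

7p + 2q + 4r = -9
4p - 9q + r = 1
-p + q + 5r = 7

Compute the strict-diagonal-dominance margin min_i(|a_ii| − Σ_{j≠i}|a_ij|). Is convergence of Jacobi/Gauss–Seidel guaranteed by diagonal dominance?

row 1: |7| − (2+4) = 1
row 2: |-9| − (4+1) = 4
row 3: |5| − (1+1) = 3
minimum over rows = 1 → strictly diagonally dominant (convergence guaranteed)

1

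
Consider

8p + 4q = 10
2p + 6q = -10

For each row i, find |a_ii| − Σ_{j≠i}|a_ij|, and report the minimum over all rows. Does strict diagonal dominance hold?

4

row 1: |8| − (4) = 4
row 2: |6| − (2) = 4
minimum over rows = 4 → strictly diagonally dominant (convergence guaranteed)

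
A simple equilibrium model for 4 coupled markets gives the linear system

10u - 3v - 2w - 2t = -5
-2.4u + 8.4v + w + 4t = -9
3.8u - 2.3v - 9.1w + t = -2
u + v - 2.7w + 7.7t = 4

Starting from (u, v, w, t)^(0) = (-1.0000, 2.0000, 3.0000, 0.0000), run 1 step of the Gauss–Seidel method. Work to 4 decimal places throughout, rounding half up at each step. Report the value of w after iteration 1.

Iteration 1:
  u = (-5 - (-3)·2.0000 - (-2)·3.0000 - (-2)·0.0000) / (10) = 0.7000
  v = (-9 - (-2.4)·0.7000 - (1)·3.0000 - (4)·0.0000) / (8.4) = -1.2286
  w = (-2 - (3.8)·0.7000 - (-2.3)·-1.2286 - (1)·0.0000) / (-9.1) = 0.8226
  t = (4 - (1)·0.7000 - (1)·-1.2286 - (-2.7)·0.8226) / (7.7) = 0.8766

0.8226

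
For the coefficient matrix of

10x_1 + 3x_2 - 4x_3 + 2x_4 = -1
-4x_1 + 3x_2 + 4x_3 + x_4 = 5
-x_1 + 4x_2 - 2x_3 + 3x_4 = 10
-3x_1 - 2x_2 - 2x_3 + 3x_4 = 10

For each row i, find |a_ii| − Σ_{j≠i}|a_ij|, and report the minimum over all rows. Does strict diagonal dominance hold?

row 1: |10| − (3+4+2) = 1
row 2: |3| − (4+4+1) = -6
row 3: |-2| − (1+4+3) = -6
row 4: |3| − (3+2+2) = -4
minimum over rows = -6 → not strictly diagonally dominant

-6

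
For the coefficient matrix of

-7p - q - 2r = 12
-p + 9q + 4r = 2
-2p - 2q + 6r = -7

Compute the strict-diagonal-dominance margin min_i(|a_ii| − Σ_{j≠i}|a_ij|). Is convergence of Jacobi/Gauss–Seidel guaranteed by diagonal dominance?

row 1: |-7| − (1+2) = 4
row 2: |9| − (1+4) = 4
row 3: |6| − (2+2) = 2
minimum over rows = 2 → strictly diagonally dominant (convergence guaranteed)

2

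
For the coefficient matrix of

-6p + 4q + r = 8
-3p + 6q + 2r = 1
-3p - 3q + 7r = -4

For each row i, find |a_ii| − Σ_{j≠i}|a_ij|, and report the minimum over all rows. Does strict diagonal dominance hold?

1

row 1: |-6| − (4+1) = 1
row 2: |6| − (3+2) = 1
row 3: |7| − (3+3) = 1
minimum over rows = 1 → strictly diagonally dominant (convergence guaranteed)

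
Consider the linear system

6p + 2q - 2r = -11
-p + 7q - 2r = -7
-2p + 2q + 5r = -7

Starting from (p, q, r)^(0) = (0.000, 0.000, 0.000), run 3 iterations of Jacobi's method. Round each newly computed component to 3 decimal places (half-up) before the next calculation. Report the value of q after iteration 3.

Iteration 1:
  p = (-11 - (2)·0.000 - (-2)·0.000) / (6) = -1.833
  q = (-7 - (-1)·0.000 - (-2)·0.000) / (7) = -1.000
  r = (-7 - (-2)·0.000 - (2)·0.000) / (5) = -1.400
Iteration 2:
  p = (-11 - (2)·-1.000 - (-2)·-1.400) / (6) = -1.967
  q = (-7 - (-1)·-1.833 - (-2)·-1.400) / (7) = -1.662
  r = (-7 - (-2)·-1.833 - (2)·-1.000) / (5) = -1.733
Iteration 3:
  p = (-11 - (2)·-1.662 - (-2)·-1.733) / (6) = -1.857
  q = (-7 - (-1)·-1.967 - (-2)·-1.733) / (7) = -1.776
  r = (-7 - (-2)·-1.967 - (2)·-1.662) / (5) = -1.522

-1.776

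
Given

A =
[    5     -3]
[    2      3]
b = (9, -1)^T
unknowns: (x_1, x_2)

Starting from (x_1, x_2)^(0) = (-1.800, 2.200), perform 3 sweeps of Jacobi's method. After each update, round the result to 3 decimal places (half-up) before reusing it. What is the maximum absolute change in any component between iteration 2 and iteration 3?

1.968

Iteration 1:
  x_1 = (9 - (-3)·2.200) / (5) = 3.120
  x_2 = (-1 - (2)·-1.800) / (3) = 0.867
Iteration 2:
  x_1 = (9 - (-3)·0.867) / (5) = 2.320
  x_2 = (-1 - (2)·3.120) / (3) = -2.413
Iteration 3:
  x_1 = (9 - (-3)·-2.413) / (5) = 0.352
  x_2 = (-1 - (2)·2.320) / (3) = -1.880
Change: (-1.968, 0.533) → max |·| = 1.968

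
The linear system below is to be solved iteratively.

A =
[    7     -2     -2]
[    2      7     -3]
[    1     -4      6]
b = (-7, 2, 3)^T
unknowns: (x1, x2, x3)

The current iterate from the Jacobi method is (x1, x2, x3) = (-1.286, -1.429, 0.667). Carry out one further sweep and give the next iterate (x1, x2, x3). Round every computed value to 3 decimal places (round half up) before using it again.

One sweep:
  x1 = (-7 - (-2)·-1.429 - (-2)·0.667) / (7) = -1.218
  x2 = (2 - (2)·-1.286 - (-3)·0.667) / (7) = 0.939
  x3 = (3 - (1)·-1.286 - (-4)·-1.429) / (6) = -0.238

(-1.218, 0.939, -0.238)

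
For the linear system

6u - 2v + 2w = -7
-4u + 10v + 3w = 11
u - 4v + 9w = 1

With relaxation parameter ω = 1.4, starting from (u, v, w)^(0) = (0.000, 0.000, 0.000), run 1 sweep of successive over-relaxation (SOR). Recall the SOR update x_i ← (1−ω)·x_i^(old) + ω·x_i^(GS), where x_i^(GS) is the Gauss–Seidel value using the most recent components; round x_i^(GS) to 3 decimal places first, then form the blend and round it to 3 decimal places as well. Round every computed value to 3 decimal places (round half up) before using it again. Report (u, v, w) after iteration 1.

(-1.634, 0.624, 0.798)

Iteration 1:
  u: GS value = (-7 - (-2)·0.000 - (2)·0.000) / (6) = -1.167;  u ← (1−ω)·0.000 + ω·-1.167 = -1.634
  v: GS value = (11 - (-4)·-1.634 - (3)·0.000) / (10) = 0.446;  v ← (1−ω)·0.000 + ω·0.446 = 0.624
  w: GS value = (1 - (1)·-1.634 - (-4)·0.624) / (9) = 0.570;  w ← (1−ω)·0.000 + ω·0.570 = 0.798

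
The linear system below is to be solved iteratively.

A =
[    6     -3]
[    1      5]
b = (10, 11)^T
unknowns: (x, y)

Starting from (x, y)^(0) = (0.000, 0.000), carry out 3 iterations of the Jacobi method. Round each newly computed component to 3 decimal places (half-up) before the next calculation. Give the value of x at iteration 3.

Iteration 1:
  x = (10 - (-3)·0.000) / (6) = 1.667
  y = (11 - (1)·0.000) / (5) = 2.200
Iteration 2:
  x = (10 - (-3)·2.200) / (6) = 2.767
  y = (11 - (1)·1.667) / (5) = 1.867
Iteration 3:
  x = (10 - (-3)·1.867) / (6) = 2.600
  y = (11 - (1)·2.767) / (5) = 1.647

2.600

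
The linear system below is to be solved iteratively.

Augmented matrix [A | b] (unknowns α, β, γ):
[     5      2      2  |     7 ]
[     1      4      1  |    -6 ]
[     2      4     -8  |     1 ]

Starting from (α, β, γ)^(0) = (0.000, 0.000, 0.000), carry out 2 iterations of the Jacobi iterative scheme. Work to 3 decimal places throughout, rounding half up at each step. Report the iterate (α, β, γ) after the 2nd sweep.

Iteration 1:
  α = (7 - (2)·0.000 - (2)·0.000) / (5) = 1.400
  β = (-6 - (1)·0.000 - (1)·0.000) / (4) = -1.500
  γ = (1 - (2)·0.000 - (4)·0.000) / (-8) = -0.125
Iteration 2:
  α = (7 - (2)·-1.500 - (2)·-0.125) / (5) = 2.050
  β = (-6 - (1)·1.400 - (1)·-0.125) / (4) = -1.819
  γ = (1 - (2)·1.400 - (4)·-1.500) / (-8) = -0.525

(2.050, -1.819, -0.525)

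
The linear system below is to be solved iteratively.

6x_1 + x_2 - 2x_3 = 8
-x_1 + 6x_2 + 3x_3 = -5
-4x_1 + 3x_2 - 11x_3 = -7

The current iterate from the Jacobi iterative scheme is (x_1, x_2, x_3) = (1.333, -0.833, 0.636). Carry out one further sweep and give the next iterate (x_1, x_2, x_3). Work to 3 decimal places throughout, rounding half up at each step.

One sweep:
  x_1 = (8 - (1)·-0.833 - (-2)·0.636) / (6) = 1.684
  x_2 = (-5 - (-1)·1.333 - (3)·0.636) / (6) = -0.929
  x_3 = (-7 - (-4)·1.333 - (3)·-0.833) / (-11) = -0.076

(1.684, -0.929, -0.076)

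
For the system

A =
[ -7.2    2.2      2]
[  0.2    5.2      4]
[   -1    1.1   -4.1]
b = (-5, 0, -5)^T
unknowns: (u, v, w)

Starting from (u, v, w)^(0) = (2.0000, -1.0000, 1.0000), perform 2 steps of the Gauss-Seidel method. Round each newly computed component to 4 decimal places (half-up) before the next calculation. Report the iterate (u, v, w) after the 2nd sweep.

(0.6859, -0.6753, 0.8710)

Iteration 1:
  u = (-5 - (2.2)·-1.0000 - (2)·1.0000) / (-7.2) = 0.6667
  v = (0 - (0.2)·0.6667 - (4)·1.0000) / (5.2) = -0.7949
  w = (-5 - (-1)·0.6667 - (1.1)·-0.7949) / (-4.1) = 0.8436
Iteration 2:
  u = (-5 - (2.2)·-0.7949 - (2)·0.8436) / (-7.2) = 0.6859
  v = (0 - (0.2)·0.6859 - (4)·0.8436) / (5.2) = -0.6753
  w = (-5 - (-1)·0.6859 - (1.1)·-0.6753) / (-4.1) = 0.8710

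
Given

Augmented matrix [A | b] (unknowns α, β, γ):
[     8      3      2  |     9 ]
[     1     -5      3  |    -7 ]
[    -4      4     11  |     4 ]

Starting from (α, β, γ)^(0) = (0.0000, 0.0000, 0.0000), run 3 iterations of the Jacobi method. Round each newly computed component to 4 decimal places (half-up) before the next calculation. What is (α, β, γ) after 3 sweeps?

Iteration 1:
  α = (9 - (3)·0.0000 - (2)·0.0000) / (8) = 1.1250
  β = (-7 - (1)·0.0000 - (3)·0.0000) / (-5) = 1.4000
  γ = (4 - (-4)·0.0000 - (4)·0.0000) / (11) = 0.3636
Iteration 2:
  α = (9 - (3)·1.4000 - (2)·0.3636) / (8) = 0.5091
  β = (-7 - (1)·1.1250 - (3)·0.3636) / (-5) = 1.8432
  γ = (4 - (-4)·1.1250 - (4)·1.4000) / (11) = 0.2636
Iteration 3:
  α = (9 - (3)·1.8432 - (2)·0.2636) / (8) = 0.3679
  β = (-7 - (1)·0.5091 - (3)·0.2636) / (-5) = 1.6600
  γ = (4 - (-4)·0.5091 - (4)·1.8432) / (11) = -0.1215

(0.3679, 1.6600, -0.1215)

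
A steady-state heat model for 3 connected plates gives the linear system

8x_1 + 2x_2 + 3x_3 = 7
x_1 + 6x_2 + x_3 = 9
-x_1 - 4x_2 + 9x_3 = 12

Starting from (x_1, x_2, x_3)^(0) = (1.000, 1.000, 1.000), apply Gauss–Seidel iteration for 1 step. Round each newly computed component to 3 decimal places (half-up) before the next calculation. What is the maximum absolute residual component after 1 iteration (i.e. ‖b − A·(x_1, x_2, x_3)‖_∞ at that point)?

3.389

Iteration 1:
  x_1 = (7 - (2)·1.000 - (3)·1.000) / (8) = 0.250
  x_2 = (9 - (1)·0.250 - (1)·1.000) / (6) = 1.292
  x_3 = (12 - (-1)·0.250 - (-4)·1.292) / (9) = 1.935
Residual b − A·x = (-3.389, -0.937, 0.003); ∞-norm = 3.389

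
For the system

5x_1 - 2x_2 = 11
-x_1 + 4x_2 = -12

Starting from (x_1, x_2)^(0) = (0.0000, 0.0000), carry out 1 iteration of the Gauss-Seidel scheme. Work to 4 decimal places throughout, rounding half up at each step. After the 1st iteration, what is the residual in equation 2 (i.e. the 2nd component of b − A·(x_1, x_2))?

0.0000

Iteration 1:
  x_1 = (11 - (-2)·0.0000) / (5) = 2.2000
  x_2 = (-12 - (-1)·2.2000) / (4) = -2.4500
Residual b − A·x = (-4.9000, 0.0000)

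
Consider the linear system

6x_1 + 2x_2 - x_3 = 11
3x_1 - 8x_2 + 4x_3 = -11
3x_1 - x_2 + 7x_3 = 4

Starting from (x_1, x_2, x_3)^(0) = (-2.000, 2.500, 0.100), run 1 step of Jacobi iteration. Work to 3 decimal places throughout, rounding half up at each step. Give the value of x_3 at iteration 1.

Iteration 1:
  x_1 = (11 - (2)·2.500 - (-1)·0.100) / (6) = 1.017
  x_2 = (-11 - (3)·-2.000 - (4)·0.100) / (-8) = 0.675
  x_3 = (4 - (3)·-2.000 - (-1)·2.500) / (7) = 1.786

1.786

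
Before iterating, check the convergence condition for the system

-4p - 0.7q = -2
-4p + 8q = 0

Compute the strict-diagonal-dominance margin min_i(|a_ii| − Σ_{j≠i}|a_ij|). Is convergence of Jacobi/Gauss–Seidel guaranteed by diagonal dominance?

row 1: |-4| − (0.7) = 3.3
row 2: |8| − (4) = 4
minimum over rows = 3.3 → strictly diagonally dominant (convergence guaranteed)

3.3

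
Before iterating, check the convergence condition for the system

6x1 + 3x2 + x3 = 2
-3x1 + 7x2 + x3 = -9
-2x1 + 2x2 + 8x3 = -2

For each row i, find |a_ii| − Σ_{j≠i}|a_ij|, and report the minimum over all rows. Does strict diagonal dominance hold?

row 1: |6| − (3+1) = 2
row 2: |7| − (3+1) = 3
row 3: |8| − (2+2) = 4
minimum over rows = 2 → strictly diagonally dominant (convergence guaranteed)

2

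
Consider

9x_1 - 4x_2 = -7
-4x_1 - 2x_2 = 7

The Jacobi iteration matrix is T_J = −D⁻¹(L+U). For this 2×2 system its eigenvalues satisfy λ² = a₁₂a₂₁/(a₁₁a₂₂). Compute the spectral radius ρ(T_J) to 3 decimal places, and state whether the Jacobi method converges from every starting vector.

a₁₂a₂₁/(a₁₁a₂₂) = (-4)·(-4) / ((9)·(-2)) = -0.888889
ρ = √|-0.888889| = √0.888889 = 0.943
ρ < 1, so Jacobi converges

0.943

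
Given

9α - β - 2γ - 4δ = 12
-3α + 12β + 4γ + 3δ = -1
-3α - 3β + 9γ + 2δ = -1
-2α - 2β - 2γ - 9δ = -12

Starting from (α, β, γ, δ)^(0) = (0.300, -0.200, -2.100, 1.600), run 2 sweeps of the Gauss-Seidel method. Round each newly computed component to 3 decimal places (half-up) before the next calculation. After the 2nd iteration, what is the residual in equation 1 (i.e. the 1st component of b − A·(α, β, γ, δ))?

Iteration 1:
  α = (12 - (-1)·-0.200 - (-2)·-2.100 - (-4)·1.600) / (9) = 1.556
  β = (-1 - (-3)·1.556 - (4)·-2.100 - (3)·1.600) / (12) = 0.606
  γ = (-1 - (-3)·1.556 - (-3)·0.606 - (2)·1.600) / (9) = 0.254
  δ = (-12 - (-2)·1.556 - (-2)·0.606 - (-2)·0.254) / (-9) = 0.796
Iteration 2:
  α = (12 - (-1)·0.606 - (-2)·0.254 - (-4)·0.796) / (9) = 1.811
  β = (-1 - (-3)·1.811 - (4)·0.254 - (3)·0.796) / (12) = 0.086
  γ = (-1 - (-3)·1.811 - (-3)·0.086 - (2)·0.796) / (9) = 0.344
  δ = (-12 - (-2)·1.811 - (-2)·0.086 - (-2)·0.344) / (-9) = 0.835
Residual b − A·x = (-0.185, -0.480, -0.075, -0.003)

-0.185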